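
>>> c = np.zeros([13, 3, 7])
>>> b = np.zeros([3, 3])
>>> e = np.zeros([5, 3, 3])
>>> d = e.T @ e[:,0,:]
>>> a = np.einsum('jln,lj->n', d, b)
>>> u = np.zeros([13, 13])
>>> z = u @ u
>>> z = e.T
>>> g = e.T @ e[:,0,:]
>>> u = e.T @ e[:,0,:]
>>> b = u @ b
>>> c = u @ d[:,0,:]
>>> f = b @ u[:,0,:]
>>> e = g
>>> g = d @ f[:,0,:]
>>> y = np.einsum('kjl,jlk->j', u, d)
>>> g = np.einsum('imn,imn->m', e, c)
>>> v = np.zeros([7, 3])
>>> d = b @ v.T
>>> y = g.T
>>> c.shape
(3, 3, 3)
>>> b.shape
(3, 3, 3)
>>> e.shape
(3, 3, 3)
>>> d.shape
(3, 3, 7)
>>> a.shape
(3,)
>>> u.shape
(3, 3, 3)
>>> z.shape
(3, 3, 5)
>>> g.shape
(3,)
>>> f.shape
(3, 3, 3)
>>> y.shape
(3,)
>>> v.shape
(7, 3)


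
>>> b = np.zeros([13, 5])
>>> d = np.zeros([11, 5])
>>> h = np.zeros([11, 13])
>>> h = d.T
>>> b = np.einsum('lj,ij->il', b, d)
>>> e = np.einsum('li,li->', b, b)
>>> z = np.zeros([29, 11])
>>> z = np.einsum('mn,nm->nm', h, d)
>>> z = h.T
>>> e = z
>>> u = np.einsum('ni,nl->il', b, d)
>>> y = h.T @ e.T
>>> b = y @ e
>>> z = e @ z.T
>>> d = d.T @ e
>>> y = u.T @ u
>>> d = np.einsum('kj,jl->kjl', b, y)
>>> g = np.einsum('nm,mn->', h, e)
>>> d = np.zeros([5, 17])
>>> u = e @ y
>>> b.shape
(11, 5)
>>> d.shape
(5, 17)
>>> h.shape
(5, 11)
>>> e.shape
(11, 5)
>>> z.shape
(11, 11)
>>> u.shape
(11, 5)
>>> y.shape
(5, 5)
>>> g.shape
()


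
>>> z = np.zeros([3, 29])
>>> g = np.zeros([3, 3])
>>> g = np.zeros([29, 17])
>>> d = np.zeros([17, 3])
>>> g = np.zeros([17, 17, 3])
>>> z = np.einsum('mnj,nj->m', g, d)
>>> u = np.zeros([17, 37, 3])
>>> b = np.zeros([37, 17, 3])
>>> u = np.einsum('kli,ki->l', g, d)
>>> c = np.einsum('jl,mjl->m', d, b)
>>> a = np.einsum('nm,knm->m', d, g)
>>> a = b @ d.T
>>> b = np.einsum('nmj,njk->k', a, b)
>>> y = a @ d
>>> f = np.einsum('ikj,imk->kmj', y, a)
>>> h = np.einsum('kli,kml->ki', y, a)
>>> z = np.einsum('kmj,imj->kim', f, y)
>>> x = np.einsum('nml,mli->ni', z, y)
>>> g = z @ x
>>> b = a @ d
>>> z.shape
(17, 37, 17)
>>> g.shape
(17, 37, 3)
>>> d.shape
(17, 3)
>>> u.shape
(17,)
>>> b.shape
(37, 17, 3)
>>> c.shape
(37,)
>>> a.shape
(37, 17, 17)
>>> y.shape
(37, 17, 3)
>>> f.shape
(17, 17, 3)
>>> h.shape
(37, 3)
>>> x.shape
(17, 3)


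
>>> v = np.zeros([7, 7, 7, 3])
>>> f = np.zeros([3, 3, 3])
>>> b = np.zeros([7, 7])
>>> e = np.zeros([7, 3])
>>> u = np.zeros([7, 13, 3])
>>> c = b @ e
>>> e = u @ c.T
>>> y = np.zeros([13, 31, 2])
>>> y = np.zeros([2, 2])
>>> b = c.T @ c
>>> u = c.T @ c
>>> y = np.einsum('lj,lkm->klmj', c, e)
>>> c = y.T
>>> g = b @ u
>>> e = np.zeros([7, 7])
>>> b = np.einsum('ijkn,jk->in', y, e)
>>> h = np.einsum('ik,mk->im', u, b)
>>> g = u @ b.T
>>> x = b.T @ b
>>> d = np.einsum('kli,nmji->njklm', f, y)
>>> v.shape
(7, 7, 7, 3)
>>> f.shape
(3, 3, 3)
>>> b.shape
(13, 3)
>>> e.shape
(7, 7)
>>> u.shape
(3, 3)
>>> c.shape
(3, 7, 7, 13)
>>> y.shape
(13, 7, 7, 3)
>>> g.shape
(3, 13)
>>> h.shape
(3, 13)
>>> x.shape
(3, 3)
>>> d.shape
(13, 7, 3, 3, 7)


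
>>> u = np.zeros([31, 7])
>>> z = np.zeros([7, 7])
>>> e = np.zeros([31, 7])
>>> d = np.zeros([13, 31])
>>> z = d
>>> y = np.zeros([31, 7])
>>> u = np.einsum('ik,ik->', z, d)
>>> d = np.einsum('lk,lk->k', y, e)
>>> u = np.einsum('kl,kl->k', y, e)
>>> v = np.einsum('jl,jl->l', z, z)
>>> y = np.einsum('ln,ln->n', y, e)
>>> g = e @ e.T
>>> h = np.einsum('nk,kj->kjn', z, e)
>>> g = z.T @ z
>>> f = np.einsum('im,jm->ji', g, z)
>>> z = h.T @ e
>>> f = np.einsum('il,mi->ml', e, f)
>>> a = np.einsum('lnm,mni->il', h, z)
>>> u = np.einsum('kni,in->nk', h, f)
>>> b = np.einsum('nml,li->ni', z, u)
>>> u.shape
(7, 31)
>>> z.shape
(13, 7, 7)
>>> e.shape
(31, 7)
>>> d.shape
(7,)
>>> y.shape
(7,)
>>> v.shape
(31,)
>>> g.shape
(31, 31)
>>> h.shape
(31, 7, 13)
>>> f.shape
(13, 7)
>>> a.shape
(7, 31)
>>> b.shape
(13, 31)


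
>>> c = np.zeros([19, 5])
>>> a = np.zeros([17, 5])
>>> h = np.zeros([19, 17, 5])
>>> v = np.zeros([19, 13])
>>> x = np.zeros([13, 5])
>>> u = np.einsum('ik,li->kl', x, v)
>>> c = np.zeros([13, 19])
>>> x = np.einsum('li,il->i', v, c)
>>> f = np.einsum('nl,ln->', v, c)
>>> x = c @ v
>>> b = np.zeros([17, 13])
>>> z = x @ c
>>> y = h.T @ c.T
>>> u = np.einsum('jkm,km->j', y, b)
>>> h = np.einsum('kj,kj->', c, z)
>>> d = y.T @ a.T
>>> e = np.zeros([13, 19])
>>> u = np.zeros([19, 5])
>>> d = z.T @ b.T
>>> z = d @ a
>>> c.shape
(13, 19)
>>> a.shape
(17, 5)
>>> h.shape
()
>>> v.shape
(19, 13)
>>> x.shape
(13, 13)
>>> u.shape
(19, 5)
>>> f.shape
()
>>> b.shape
(17, 13)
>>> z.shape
(19, 5)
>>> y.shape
(5, 17, 13)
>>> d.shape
(19, 17)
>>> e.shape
(13, 19)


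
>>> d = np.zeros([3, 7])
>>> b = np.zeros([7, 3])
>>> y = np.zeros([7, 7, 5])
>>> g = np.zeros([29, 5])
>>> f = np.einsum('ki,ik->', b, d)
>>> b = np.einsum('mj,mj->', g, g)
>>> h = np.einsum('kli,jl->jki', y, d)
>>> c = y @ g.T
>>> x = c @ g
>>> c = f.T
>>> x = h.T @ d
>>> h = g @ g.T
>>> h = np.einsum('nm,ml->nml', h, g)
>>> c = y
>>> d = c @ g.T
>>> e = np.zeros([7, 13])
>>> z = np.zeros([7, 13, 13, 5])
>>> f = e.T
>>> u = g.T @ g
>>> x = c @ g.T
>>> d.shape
(7, 7, 29)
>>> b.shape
()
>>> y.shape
(7, 7, 5)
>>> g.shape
(29, 5)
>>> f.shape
(13, 7)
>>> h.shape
(29, 29, 5)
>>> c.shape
(7, 7, 5)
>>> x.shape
(7, 7, 29)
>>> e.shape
(7, 13)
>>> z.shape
(7, 13, 13, 5)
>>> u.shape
(5, 5)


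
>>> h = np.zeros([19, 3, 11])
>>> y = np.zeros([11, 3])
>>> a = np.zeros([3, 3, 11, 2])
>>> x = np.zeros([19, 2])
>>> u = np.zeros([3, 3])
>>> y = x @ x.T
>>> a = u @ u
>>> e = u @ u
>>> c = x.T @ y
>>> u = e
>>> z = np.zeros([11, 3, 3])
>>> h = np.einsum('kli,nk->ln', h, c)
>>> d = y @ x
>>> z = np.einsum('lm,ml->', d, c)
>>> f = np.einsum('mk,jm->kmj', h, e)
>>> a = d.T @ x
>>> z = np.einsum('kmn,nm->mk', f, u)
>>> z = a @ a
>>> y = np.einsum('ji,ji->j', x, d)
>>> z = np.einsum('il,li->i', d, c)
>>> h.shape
(3, 2)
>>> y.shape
(19,)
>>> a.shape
(2, 2)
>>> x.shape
(19, 2)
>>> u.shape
(3, 3)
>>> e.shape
(3, 3)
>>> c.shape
(2, 19)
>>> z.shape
(19,)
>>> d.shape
(19, 2)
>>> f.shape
(2, 3, 3)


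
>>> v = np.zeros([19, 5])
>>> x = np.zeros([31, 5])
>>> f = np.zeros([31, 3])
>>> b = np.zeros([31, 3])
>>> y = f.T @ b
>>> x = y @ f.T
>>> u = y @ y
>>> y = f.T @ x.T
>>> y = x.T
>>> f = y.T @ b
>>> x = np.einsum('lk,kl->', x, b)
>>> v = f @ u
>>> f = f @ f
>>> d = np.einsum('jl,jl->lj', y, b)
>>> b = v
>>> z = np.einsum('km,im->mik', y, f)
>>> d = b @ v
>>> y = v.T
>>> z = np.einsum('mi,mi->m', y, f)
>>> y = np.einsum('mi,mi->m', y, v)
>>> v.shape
(3, 3)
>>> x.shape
()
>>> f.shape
(3, 3)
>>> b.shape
(3, 3)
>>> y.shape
(3,)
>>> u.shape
(3, 3)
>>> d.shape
(3, 3)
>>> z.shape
(3,)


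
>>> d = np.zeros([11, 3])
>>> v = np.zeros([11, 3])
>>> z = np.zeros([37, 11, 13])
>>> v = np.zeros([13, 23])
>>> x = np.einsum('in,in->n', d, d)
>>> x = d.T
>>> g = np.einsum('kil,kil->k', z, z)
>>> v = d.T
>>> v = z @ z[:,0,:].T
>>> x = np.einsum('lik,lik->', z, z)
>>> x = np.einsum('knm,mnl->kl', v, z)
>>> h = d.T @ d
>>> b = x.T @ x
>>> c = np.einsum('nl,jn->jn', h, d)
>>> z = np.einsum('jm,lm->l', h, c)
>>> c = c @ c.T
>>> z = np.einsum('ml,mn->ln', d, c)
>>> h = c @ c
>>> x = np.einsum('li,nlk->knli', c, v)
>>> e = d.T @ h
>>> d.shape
(11, 3)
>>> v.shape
(37, 11, 37)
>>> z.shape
(3, 11)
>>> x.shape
(37, 37, 11, 11)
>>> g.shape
(37,)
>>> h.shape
(11, 11)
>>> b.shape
(13, 13)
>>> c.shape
(11, 11)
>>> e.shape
(3, 11)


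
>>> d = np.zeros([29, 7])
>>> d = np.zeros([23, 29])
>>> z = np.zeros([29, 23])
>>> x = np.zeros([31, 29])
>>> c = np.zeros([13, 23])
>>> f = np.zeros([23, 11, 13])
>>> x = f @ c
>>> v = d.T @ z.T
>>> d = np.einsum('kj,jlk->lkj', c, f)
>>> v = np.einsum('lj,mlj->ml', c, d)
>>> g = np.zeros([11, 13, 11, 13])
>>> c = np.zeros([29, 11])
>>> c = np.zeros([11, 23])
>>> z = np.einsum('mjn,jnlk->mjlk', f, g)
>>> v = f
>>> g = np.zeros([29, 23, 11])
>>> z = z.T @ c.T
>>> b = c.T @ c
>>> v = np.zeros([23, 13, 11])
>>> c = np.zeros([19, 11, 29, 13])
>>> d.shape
(11, 13, 23)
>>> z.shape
(13, 11, 11, 11)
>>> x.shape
(23, 11, 23)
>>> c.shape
(19, 11, 29, 13)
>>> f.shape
(23, 11, 13)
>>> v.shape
(23, 13, 11)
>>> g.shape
(29, 23, 11)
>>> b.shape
(23, 23)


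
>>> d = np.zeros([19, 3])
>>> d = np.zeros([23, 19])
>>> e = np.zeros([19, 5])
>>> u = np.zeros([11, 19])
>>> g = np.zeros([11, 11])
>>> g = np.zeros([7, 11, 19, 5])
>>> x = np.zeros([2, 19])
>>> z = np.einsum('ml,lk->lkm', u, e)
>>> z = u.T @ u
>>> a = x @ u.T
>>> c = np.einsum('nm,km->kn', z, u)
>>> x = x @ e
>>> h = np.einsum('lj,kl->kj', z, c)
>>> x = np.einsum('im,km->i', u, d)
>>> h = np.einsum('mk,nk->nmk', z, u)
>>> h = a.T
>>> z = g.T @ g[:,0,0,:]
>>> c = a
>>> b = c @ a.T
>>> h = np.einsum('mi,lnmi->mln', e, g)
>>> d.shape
(23, 19)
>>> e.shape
(19, 5)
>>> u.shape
(11, 19)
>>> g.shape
(7, 11, 19, 5)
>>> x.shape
(11,)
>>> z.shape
(5, 19, 11, 5)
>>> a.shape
(2, 11)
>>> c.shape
(2, 11)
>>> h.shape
(19, 7, 11)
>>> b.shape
(2, 2)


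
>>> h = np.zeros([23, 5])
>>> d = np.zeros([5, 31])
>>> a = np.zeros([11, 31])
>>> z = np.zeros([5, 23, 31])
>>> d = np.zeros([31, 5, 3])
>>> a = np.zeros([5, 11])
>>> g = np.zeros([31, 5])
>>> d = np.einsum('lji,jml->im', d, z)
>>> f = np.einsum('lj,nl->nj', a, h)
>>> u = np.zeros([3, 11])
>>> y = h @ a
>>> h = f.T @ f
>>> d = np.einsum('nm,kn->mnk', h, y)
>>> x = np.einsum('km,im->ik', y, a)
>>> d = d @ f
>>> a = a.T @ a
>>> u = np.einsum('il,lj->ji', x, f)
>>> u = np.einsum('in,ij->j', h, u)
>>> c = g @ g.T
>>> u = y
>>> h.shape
(11, 11)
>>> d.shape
(11, 11, 11)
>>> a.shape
(11, 11)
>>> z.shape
(5, 23, 31)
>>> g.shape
(31, 5)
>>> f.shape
(23, 11)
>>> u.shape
(23, 11)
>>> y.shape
(23, 11)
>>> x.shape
(5, 23)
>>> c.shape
(31, 31)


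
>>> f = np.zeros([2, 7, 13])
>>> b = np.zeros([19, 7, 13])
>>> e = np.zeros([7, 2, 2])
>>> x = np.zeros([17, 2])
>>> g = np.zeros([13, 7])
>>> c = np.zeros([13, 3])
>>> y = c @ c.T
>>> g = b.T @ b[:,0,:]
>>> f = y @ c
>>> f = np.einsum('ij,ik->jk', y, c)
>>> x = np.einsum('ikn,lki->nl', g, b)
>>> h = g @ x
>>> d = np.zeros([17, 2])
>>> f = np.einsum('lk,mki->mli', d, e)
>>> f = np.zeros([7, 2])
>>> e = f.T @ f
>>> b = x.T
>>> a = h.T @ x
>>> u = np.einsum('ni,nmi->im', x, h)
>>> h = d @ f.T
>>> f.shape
(7, 2)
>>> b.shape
(19, 13)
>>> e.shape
(2, 2)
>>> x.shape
(13, 19)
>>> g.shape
(13, 7, 13)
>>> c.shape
(13, 3)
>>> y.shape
(13, 13)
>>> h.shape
(17, 7)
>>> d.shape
(17, 2)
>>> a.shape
(19, 7, 19)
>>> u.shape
(19, 7)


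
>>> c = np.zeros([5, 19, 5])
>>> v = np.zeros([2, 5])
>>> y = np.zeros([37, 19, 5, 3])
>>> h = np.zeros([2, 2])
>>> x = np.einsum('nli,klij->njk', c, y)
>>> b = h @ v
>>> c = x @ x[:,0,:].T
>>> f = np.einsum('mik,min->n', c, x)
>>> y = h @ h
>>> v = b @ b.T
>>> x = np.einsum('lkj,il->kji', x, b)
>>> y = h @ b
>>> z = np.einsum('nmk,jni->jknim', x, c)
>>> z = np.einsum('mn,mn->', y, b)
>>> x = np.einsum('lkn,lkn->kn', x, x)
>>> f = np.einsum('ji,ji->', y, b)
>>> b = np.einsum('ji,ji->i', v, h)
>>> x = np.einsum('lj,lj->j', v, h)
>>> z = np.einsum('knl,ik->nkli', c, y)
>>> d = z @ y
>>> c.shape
(5, 3, 5)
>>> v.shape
(2, 2)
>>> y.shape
(2, 5)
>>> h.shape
(2, 2)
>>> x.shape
(2,)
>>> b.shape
(2,)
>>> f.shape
()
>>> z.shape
(3, 5, 5, 2)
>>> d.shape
(3, 5, 5, 5)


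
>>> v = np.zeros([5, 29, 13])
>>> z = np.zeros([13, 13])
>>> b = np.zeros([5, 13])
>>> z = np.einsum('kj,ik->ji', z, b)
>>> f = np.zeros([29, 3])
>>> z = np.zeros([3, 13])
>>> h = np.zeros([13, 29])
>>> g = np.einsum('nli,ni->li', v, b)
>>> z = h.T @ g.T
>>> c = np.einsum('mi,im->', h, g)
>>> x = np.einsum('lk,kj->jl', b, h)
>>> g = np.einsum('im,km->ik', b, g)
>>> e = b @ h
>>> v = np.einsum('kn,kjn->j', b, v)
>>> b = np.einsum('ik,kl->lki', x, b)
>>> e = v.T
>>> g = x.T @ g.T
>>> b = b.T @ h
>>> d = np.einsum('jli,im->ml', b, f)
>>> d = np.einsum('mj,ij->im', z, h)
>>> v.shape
(29,)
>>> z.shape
(29, 29)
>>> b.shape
(29, 5, 29)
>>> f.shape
(29, 3)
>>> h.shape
(13, 29)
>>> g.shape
(5, 5)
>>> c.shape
()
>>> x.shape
(29, 5)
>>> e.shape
(29,)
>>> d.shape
(13, 29)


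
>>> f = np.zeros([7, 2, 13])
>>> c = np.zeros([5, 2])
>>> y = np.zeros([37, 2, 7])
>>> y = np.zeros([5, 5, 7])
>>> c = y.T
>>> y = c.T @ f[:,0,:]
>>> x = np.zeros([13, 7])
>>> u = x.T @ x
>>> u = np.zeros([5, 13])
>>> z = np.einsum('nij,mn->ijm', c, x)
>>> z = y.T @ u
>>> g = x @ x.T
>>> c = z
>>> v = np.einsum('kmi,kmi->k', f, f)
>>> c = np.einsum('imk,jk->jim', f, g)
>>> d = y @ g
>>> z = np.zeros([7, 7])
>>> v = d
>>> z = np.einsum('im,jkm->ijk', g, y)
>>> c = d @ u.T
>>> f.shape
(7, 2, 13)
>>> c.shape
(5, 5, 5)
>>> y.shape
(5, 5, 13)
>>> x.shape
(13, 7)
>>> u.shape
(5, 13)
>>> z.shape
(13, 5, 5)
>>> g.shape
(13, 13)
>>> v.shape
(5, 5, 13)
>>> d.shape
(5, 5, 13)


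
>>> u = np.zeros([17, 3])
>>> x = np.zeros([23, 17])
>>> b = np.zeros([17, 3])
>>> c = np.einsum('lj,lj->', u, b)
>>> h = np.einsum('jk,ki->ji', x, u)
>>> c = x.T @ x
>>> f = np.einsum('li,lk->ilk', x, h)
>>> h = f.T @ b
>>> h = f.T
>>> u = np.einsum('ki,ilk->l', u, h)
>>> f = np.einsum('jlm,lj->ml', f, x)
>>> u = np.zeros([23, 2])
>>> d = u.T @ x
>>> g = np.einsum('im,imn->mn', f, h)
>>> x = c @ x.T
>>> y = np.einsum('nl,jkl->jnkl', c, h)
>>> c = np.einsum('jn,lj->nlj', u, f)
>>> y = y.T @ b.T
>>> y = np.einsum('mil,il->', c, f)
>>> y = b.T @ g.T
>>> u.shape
(23, 2)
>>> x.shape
(17, 23)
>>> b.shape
(17, 3)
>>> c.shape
(2, 3, 23)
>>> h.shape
(3, 23, 17)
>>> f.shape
(3, 23)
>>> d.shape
(2, 17)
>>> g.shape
(23, 17)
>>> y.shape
(3, 23)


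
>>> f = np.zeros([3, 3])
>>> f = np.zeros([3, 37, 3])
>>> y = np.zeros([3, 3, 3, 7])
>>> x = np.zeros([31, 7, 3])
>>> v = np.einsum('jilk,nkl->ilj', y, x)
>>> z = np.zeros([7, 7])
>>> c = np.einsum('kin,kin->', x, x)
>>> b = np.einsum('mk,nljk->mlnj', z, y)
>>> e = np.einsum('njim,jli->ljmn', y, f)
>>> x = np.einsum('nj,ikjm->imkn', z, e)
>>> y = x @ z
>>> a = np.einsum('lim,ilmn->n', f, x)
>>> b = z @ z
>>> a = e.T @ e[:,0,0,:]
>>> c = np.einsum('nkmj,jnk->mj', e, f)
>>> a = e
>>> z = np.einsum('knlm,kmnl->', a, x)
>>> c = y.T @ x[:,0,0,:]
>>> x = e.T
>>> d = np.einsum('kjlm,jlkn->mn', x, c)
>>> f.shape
(3, 37, 3)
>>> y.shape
(37, 3, 3, 7)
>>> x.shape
(3, 7, 3, 37)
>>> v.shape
(3, 3, 3)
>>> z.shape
()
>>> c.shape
(7, 3, 3, 7)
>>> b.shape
(7, 7)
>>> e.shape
(37, 3, 7, 3)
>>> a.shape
(37, 3, 7, 3)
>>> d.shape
(37, 7)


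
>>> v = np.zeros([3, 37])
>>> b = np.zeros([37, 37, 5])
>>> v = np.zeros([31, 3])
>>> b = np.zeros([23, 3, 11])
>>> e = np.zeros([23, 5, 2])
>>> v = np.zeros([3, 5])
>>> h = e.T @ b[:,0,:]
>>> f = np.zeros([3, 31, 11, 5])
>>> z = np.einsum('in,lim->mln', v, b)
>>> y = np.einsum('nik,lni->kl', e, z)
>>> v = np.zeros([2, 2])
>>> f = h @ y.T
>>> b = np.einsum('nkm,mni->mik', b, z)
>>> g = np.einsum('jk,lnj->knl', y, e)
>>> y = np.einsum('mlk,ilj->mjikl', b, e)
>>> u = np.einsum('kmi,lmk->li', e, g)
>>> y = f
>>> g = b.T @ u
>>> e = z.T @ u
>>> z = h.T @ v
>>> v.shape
(2, 2)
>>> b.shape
(11, 5, 3)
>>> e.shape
(5, 23, 2)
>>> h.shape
(2, 5, 11)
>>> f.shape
(2, 5, 2)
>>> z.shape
(11, 5, 2)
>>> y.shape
(2, 5, 2)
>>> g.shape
(3, 5, 2)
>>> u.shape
(11, 2)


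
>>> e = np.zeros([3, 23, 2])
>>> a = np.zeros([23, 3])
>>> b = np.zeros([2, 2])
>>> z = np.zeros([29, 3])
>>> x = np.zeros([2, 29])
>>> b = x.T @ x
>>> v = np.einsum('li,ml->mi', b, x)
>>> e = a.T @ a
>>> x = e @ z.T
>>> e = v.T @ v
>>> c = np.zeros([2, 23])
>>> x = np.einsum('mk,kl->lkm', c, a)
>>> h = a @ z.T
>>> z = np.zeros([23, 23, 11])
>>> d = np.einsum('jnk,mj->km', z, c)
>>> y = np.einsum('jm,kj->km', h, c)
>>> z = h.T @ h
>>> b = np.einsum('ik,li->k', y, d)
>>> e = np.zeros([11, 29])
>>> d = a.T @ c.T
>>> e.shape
(11, 29)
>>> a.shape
(23, 3)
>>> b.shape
(29,)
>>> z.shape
(29, 29)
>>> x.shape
(3, 23, 2)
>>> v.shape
(2, 29)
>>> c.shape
(2, 23)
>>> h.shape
(23, 29)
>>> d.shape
(3, 2)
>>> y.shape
(2, 29)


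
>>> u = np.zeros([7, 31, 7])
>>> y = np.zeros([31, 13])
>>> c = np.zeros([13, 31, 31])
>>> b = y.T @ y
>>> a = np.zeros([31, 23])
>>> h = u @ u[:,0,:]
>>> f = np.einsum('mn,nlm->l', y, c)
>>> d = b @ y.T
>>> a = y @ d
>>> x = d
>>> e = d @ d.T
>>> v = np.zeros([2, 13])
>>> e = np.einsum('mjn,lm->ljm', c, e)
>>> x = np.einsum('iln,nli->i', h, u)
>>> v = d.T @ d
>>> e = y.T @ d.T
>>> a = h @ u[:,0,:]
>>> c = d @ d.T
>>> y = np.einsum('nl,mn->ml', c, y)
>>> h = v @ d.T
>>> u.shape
(7, 31, 7)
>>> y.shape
(31, 13)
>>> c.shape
(13, 13)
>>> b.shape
(13, 13)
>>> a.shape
(7, 31, 7)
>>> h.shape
(31, 13)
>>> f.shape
(31,)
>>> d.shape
(13, 31)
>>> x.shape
(7,)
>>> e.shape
(13, 13)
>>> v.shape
(31, 31)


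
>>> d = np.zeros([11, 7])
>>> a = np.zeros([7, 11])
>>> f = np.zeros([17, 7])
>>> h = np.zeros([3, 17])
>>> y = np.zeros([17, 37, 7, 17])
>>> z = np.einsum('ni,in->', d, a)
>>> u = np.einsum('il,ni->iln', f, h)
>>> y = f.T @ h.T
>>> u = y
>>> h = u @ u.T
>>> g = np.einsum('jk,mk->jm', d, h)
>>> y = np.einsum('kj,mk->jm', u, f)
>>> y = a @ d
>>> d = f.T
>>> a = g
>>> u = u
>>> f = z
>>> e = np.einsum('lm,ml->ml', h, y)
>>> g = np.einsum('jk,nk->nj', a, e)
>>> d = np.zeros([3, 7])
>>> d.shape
(3, 7)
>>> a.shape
(11, 7)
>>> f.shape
()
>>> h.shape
(7, 7)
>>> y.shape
(7, 7)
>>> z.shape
()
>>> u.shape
(7, 3)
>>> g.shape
(7, 11)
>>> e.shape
(7, 7)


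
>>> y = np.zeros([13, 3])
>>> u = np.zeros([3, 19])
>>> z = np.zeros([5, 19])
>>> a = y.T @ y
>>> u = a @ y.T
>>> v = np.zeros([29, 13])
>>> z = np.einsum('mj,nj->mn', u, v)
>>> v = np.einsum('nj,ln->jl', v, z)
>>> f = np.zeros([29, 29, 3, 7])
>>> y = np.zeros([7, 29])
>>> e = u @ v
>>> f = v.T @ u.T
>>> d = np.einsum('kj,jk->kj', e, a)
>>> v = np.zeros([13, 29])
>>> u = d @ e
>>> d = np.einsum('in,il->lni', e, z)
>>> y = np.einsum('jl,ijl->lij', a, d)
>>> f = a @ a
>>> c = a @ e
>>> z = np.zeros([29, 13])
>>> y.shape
(3, 29, 3)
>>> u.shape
(3, 3)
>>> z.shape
(29, 13)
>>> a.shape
(3, 3)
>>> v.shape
(13, 29)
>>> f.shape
(3, 3)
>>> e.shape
(3, 3)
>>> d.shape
(29, 3, 3)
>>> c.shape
(3, 3)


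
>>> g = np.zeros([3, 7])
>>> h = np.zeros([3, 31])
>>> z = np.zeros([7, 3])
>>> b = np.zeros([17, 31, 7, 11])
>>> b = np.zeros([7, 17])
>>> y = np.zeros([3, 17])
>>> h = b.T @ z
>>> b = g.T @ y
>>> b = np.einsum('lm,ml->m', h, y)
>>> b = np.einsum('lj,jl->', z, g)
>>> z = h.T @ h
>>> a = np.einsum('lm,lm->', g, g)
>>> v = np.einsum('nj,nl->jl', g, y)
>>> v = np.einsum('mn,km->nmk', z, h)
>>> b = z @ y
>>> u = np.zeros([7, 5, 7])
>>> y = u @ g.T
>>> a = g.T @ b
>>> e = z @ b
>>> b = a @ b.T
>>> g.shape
(3, 7)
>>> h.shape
(17, 3)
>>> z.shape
(3, 3)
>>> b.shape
(7, 3)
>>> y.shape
(7, 5, 3)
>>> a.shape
(7, 17)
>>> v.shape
(3, 3, 17)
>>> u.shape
(7, 5, 7)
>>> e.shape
(3, 17)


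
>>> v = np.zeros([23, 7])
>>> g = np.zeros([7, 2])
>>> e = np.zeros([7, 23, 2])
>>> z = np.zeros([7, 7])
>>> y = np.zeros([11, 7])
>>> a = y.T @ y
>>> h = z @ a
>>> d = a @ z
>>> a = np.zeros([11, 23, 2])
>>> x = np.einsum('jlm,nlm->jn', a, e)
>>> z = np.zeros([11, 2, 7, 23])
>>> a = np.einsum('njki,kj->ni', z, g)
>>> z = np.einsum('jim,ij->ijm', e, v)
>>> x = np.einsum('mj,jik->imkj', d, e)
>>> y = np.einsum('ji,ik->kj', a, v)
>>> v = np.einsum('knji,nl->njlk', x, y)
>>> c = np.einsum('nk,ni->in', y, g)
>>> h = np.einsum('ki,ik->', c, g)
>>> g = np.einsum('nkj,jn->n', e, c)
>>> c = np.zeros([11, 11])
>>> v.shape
(7, 2, 11, 23)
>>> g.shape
(7,)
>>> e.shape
(7, 23, 2)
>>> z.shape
(23, 7, 2)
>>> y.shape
(7, 11)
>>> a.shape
(11, 23)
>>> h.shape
()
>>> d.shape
(7, 7)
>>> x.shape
(23, 7, 2, 7)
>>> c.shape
(11, 11)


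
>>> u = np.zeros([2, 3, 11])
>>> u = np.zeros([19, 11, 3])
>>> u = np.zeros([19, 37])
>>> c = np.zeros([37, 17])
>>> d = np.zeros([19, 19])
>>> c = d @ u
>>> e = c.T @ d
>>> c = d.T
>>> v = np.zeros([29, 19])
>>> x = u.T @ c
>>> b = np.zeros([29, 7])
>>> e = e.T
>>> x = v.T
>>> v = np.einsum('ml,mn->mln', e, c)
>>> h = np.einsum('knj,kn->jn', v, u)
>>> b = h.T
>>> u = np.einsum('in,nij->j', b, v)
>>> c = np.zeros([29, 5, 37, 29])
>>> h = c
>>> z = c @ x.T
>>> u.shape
(19,)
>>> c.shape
(29, 5, 37, 29)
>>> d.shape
(19, 19)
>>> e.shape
(19, 37)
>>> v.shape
(19, 37, 19)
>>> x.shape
(19, 29)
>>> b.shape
(37, 19)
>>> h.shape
(29, 5, 37, 29)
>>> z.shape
(29, 5, 37, 19)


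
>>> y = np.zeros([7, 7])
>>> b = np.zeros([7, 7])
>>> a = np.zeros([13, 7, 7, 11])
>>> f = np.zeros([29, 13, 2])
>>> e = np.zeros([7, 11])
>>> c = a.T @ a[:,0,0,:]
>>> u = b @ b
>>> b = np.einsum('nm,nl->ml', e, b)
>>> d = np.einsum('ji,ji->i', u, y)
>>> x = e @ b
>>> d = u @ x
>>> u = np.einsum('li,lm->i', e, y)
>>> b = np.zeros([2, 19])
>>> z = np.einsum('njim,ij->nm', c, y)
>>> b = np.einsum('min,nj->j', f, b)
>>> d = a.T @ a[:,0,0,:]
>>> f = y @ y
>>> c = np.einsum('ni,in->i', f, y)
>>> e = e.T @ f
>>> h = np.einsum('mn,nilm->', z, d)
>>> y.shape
(7, 7)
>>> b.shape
(19,)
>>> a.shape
(13, 7, 7, 11)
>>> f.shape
(7, 7)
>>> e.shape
(11, 7)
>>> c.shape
(7,)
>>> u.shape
(11,)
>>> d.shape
(11, 7, 7, 11)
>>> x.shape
(7, 7)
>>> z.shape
(11, 11)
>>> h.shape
()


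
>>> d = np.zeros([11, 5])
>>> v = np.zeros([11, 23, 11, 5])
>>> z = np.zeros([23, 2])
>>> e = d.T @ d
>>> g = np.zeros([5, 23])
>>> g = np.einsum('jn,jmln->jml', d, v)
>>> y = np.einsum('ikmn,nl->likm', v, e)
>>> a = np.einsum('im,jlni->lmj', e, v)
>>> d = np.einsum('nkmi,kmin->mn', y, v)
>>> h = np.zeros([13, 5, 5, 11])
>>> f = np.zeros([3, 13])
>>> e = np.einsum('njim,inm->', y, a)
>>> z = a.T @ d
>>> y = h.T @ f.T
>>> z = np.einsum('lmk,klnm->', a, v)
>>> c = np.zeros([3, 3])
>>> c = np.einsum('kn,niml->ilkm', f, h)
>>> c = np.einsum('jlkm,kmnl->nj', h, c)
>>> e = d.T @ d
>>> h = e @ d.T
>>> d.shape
(23, 5)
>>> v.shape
(11, 23, 11, 5)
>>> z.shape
()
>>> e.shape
(5, 5)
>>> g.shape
(11, 23, 11)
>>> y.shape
(11, 5, 5, 3)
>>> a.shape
(23, 5, 11)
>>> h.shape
(5, 23)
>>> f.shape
(3, 13)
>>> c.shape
(3, 13)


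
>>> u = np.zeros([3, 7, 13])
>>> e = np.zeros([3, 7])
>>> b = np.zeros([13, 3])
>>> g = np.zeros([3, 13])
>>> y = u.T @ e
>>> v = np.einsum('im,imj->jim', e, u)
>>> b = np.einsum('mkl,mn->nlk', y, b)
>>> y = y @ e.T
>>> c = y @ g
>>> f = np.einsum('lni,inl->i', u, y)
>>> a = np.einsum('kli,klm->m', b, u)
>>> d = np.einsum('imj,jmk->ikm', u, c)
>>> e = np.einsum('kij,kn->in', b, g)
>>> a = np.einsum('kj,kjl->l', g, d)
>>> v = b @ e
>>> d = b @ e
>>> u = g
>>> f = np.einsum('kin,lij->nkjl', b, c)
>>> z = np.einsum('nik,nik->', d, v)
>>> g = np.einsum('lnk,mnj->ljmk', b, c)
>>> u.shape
(3, 13)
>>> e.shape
(7, 13)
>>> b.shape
(3, 7, 7)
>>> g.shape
(3, 13, 13, 7)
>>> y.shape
(13, 7, 3)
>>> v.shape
(3, 7, 13)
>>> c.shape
(13, 7, 13)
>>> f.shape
(7, 3, 13, 13)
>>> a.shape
(7,)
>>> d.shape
(3, 7, 13)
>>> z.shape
()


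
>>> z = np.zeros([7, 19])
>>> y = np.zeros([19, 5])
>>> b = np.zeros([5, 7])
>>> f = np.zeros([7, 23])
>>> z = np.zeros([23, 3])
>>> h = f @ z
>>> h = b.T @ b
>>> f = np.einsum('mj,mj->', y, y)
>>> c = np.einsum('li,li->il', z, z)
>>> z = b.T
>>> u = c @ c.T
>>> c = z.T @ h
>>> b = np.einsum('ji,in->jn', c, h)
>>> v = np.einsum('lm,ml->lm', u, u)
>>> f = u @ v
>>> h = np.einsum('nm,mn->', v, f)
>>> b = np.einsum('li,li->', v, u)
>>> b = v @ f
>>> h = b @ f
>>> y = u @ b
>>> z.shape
(7, 5)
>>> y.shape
(3, 3)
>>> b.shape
(3, 3)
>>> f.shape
(3, 3)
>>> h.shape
(3, 3)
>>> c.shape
(5, 7)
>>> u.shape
(3, 3)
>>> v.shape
(3, 3)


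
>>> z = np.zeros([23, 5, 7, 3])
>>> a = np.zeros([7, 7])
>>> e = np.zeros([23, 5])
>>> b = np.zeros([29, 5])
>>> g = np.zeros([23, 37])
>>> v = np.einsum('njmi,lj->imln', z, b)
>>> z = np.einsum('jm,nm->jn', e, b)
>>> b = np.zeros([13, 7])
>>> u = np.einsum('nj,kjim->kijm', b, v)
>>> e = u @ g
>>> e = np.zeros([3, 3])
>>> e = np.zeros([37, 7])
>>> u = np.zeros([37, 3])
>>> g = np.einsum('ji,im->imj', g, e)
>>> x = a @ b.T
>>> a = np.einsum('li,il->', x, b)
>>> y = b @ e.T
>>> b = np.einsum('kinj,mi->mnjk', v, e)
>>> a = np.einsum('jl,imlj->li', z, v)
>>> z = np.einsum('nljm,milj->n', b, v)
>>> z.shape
(37,)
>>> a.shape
(29, 3)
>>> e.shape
(37, 7)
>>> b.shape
(37, 29, 23, 3)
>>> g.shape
(37, 7, 23)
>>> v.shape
(3, 7, 29, 23)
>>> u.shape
(37, 3)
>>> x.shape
(7, 13)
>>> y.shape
(13, 37)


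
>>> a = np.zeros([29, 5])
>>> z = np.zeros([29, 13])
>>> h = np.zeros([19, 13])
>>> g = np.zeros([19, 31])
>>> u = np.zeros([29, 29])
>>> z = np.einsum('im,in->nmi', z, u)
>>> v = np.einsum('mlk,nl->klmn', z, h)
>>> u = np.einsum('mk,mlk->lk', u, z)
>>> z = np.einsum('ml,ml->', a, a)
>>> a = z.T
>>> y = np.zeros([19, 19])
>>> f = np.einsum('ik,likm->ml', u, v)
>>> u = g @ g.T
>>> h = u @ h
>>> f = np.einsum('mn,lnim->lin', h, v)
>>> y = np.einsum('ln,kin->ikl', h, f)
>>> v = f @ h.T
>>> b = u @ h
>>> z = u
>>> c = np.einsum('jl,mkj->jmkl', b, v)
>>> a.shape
()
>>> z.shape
(19, 19)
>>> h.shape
(19, 13)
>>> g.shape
(19, 31)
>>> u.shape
(19, 19)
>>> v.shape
(29, 29, 19)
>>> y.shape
(29, 29, 19)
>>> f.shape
(29, 29, 13)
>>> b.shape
(19, 13)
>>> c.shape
(19, 29, 29, 13)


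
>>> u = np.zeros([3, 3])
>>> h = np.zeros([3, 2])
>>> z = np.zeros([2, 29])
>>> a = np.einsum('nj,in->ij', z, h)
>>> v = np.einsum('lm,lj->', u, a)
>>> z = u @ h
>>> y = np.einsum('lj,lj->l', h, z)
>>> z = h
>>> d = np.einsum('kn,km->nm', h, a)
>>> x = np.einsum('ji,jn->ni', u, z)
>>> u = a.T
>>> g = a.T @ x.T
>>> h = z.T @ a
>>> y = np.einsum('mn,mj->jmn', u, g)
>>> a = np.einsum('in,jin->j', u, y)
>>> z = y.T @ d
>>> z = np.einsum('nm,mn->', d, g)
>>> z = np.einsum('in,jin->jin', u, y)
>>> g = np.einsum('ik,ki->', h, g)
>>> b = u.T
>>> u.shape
(29, 3)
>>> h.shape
(2, 29)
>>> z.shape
(2, 29, 3)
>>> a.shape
(2,)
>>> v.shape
()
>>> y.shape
(2, 29, 3)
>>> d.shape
(2, 29)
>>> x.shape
(2, 3)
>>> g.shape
()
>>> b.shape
(3, 29)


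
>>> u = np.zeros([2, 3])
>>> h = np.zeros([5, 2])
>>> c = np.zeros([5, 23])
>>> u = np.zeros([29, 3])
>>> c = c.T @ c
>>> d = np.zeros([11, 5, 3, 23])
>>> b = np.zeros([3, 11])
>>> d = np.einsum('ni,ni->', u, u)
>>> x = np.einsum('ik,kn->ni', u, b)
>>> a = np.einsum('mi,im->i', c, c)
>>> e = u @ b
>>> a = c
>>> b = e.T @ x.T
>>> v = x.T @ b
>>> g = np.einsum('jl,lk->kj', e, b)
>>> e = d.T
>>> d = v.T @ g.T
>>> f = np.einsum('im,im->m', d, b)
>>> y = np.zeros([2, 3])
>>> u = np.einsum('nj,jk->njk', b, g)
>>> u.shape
(11, 11, 29)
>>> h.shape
(5, 2)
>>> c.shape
(23, 23)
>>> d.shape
(11, 11)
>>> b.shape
(11, 11)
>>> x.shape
(11, 29)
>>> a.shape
(23, 23)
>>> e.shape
()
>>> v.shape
(29, 11)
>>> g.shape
(11, 29)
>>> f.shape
(11,)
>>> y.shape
(2, 3)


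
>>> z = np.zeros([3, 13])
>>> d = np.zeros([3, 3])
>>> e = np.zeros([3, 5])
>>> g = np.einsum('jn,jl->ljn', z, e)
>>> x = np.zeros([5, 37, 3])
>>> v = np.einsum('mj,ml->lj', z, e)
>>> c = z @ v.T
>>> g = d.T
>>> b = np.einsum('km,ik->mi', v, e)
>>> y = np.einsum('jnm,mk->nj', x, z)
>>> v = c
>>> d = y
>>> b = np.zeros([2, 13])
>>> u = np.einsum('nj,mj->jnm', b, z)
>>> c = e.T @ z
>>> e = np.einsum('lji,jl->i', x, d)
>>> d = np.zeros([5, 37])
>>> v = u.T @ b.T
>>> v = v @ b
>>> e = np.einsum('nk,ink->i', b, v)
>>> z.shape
(3, 13)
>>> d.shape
(5, 37)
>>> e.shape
(3,)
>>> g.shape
(3, 3)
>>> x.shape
(5, 37, 3)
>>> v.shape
(3, 2, 13)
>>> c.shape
(5, 13)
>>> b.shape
(2, 13)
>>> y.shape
(37, 5)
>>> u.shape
(13, 2, 3)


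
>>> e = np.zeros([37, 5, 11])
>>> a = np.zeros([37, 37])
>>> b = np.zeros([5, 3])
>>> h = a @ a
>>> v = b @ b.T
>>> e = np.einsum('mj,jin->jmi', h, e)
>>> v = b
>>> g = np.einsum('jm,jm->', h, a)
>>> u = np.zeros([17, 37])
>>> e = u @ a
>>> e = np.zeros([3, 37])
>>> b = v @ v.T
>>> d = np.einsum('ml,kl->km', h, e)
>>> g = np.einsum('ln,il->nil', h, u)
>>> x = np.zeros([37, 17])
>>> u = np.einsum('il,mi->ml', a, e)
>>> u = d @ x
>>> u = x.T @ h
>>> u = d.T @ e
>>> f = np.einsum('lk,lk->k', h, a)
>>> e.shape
(3, 37)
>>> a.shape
(37, 37)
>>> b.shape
(5, 5)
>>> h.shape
(37, 37)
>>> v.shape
(5, 3)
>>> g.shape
(37, 17, 37)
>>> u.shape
(37, 37)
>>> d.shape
(3, 37)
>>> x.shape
(37, 17)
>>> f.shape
(37,)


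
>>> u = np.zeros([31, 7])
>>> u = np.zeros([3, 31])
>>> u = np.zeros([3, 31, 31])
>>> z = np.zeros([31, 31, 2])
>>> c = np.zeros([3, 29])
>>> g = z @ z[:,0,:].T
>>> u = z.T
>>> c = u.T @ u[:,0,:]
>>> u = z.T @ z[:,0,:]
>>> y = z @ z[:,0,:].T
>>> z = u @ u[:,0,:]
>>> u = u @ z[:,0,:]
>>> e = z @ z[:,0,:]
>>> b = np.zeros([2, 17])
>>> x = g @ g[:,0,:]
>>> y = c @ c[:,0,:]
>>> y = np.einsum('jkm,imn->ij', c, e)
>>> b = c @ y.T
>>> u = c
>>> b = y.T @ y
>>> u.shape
(31, 31, 31)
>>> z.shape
(2, 31, 2)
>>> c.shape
(31, 31, 31)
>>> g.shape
(31, 31, 31)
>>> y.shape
(2, 31)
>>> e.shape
(2, 31, 2)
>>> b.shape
(31, 31)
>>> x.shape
(31, 31, 31)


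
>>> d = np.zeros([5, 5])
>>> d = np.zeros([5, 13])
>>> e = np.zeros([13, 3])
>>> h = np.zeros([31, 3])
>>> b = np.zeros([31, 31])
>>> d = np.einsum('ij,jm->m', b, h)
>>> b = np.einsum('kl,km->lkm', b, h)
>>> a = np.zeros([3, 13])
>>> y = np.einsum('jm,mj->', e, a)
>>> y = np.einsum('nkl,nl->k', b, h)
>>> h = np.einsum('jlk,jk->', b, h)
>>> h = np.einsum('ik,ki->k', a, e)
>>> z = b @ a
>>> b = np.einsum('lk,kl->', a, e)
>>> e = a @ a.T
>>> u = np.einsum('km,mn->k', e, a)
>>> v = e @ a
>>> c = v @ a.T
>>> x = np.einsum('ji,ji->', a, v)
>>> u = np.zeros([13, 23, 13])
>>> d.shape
(3,)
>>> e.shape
(3, 3)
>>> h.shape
(13,)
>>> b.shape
()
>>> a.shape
(3, 13)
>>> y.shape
(31,)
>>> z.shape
(31, 31, 13)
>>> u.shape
(13, 23, 13)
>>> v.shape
(3, 13)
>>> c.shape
(3, 3)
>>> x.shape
()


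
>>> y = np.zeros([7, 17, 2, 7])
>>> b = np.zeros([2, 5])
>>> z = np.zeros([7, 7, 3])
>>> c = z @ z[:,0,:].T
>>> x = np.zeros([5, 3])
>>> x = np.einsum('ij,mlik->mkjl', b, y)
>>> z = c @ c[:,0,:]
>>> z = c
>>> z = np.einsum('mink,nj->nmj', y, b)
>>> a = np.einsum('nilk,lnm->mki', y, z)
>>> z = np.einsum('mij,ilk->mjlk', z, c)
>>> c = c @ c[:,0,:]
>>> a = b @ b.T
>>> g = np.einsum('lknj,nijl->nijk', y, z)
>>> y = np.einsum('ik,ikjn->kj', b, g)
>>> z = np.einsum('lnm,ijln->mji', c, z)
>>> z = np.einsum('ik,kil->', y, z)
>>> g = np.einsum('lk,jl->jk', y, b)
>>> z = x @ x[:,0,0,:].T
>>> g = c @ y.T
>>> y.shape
(5, 7)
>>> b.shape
(2, 5)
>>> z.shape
(7, 7, 5, 7)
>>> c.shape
(7, 7, 7)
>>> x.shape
(7, 7, 5, 17)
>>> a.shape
(2, 2)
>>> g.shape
(7, 7, 5)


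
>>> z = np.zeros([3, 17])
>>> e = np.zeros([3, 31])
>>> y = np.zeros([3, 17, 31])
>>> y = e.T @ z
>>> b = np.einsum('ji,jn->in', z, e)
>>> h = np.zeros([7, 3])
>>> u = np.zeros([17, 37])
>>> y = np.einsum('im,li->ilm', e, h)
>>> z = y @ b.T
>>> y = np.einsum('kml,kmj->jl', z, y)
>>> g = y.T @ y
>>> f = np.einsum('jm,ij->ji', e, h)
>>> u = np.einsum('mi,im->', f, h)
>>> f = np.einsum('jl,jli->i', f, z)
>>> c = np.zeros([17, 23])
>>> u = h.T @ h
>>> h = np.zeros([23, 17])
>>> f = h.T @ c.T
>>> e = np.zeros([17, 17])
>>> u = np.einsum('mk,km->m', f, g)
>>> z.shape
(3, 7, 17)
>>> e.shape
(17, 17)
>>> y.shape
(31, 17)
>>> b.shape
(17, 31)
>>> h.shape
(23, 17)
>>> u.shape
(17,)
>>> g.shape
(17, 17)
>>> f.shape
(17, 17)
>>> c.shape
(17, 23)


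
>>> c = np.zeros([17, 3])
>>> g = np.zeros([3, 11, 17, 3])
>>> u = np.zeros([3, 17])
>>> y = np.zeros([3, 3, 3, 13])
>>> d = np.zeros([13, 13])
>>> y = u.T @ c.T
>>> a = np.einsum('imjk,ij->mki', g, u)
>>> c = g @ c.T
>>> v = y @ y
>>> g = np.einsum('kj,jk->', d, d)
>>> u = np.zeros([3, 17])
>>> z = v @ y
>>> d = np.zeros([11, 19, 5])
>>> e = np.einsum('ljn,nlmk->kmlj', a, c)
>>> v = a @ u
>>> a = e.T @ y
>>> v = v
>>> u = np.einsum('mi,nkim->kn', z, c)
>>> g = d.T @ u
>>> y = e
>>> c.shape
(3, 11, 17, 17)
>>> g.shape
(5, 19, 3)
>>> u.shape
(11, 3)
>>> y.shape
(17, 17, 11, 3)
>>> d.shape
(11, 19, 5)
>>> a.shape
(3, 11, 17, 17)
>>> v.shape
(11, 3, 17)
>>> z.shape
(17, 17)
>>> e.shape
(17, 17, 11, 3)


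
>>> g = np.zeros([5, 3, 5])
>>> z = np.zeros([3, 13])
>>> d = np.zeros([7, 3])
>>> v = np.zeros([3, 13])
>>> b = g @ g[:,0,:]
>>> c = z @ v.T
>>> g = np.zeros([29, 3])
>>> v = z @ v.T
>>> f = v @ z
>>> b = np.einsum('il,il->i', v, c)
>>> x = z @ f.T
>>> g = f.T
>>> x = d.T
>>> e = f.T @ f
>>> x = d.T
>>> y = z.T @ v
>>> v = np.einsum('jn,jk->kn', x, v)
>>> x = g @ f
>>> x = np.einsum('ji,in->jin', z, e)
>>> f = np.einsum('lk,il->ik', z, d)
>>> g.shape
(13, 3)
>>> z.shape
(3, 13)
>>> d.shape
(7, 3)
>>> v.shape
(3, 7)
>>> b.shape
(3,)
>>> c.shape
(3, 3)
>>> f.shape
(7, 13)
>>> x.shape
(3, 13, 13)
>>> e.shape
(13, 13)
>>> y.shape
(13, 3)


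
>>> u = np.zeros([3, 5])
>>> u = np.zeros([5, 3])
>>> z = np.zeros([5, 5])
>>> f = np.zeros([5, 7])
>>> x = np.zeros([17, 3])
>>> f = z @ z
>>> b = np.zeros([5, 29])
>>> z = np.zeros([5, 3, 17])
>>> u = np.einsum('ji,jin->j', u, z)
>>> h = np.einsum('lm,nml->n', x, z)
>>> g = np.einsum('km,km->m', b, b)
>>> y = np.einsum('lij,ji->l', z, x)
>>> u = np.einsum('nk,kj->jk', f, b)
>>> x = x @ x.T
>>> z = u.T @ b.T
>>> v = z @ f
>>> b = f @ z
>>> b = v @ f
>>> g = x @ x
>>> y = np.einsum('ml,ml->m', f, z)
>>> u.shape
(29, 5)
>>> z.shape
(5, 5)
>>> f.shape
(5, 5)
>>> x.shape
(17, 17)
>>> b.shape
(5, 5)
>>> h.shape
(5,)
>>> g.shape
(17, 17)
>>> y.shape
(5,)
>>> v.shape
(5, 5)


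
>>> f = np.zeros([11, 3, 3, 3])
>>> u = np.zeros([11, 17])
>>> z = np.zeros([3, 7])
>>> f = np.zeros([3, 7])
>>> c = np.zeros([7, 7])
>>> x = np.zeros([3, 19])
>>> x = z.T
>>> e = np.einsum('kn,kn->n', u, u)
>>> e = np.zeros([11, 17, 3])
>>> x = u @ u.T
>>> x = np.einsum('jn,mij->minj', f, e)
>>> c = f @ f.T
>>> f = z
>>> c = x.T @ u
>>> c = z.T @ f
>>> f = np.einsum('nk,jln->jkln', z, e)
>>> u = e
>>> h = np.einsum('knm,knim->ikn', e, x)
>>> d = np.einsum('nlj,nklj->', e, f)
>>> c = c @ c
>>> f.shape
(11, 7, 17, 3)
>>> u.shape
(11, 17, 3)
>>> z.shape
(3, 7)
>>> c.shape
(7, 7)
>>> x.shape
(11, 17, 7, 3)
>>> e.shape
(11, 17, 3)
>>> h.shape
(7, 11, 17)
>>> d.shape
()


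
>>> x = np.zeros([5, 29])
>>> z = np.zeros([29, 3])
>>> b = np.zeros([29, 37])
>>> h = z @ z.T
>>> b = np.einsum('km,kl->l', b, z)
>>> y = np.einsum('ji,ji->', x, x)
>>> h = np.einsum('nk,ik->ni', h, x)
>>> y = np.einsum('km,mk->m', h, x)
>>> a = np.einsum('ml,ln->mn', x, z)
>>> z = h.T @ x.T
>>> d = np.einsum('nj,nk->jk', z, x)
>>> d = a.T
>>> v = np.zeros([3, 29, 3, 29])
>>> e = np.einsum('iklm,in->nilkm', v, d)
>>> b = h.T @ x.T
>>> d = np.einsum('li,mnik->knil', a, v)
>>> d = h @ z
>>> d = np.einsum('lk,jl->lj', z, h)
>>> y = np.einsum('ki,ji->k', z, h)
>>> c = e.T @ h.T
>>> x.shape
(5, 29)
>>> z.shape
(5, 5)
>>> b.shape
(5, 5)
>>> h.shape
(29, 5)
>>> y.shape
(5,)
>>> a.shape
(5, 3)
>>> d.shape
(5, 29)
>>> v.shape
(3, 29, 3, 29)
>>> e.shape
(5, 3, 3, 29, 29)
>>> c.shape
(29, 29, 3, 3, 29)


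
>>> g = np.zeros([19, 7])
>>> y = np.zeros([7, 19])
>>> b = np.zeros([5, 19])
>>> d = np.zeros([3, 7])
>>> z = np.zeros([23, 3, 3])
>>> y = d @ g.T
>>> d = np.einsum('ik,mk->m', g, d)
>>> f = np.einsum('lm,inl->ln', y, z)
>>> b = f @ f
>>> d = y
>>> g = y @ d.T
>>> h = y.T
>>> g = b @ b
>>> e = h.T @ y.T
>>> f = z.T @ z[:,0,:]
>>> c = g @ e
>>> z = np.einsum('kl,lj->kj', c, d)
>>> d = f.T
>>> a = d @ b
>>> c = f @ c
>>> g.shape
(3, 3)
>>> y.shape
(3, 19)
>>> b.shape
(3, 3)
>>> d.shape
(3, 3, 3)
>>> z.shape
(3, 19)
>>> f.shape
(3, 3, 3)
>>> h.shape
(19, 3)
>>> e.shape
(3, 3)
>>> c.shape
(3, 3, 3)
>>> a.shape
(3, 3, 3)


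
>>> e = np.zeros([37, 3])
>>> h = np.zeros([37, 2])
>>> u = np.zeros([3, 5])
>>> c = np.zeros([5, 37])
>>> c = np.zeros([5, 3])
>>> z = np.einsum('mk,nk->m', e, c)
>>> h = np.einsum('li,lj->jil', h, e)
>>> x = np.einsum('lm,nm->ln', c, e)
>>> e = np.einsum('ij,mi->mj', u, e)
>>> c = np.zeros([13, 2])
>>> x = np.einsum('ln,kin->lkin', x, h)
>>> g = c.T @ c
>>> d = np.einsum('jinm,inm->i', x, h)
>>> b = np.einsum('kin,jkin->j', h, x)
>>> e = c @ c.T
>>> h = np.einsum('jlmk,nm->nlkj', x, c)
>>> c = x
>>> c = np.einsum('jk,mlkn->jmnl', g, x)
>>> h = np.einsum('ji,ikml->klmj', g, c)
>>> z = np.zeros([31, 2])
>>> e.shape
(13, 13)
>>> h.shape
(5, 3, 37, 2)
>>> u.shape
(3, 5)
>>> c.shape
(2, 5, 37, 3)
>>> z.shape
(31, 2)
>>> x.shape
(5, 3, 2, 37)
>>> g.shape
(2, 2)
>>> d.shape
(3,)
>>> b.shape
(5,)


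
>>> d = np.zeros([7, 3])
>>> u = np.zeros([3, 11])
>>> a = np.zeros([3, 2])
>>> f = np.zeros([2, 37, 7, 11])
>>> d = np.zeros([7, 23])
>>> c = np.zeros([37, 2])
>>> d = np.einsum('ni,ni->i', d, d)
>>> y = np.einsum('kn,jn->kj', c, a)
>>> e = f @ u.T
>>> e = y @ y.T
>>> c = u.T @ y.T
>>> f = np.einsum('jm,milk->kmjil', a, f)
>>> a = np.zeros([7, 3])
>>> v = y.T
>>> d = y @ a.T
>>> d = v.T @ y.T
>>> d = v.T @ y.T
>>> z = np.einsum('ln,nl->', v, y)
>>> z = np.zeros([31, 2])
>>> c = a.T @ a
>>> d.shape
(37, 37)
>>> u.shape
(3, 11)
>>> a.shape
(7, 3)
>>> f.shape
(11, 2, 3, 37, 7)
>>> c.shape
(3, 3)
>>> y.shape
(37, 3)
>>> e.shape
(37, 37)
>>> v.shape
(3, 37)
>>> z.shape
(31, 2)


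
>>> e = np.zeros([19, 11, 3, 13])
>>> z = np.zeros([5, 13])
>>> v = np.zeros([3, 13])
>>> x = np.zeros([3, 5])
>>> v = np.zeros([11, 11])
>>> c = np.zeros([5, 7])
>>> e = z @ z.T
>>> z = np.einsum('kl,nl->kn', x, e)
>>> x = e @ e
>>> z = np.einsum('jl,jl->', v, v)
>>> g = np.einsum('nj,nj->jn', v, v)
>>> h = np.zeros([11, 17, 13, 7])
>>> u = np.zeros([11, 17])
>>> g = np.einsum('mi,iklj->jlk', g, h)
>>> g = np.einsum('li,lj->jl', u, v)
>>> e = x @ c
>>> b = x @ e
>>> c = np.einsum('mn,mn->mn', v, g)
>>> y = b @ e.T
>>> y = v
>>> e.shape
(5, 7)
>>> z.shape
()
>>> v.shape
(11, 11)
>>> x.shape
(5, 5)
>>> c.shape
(11, 11)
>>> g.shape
(11, 11)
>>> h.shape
(11, 17, 13, 7)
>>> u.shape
(11, 17)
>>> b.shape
(5, 7)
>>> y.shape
(11, 11)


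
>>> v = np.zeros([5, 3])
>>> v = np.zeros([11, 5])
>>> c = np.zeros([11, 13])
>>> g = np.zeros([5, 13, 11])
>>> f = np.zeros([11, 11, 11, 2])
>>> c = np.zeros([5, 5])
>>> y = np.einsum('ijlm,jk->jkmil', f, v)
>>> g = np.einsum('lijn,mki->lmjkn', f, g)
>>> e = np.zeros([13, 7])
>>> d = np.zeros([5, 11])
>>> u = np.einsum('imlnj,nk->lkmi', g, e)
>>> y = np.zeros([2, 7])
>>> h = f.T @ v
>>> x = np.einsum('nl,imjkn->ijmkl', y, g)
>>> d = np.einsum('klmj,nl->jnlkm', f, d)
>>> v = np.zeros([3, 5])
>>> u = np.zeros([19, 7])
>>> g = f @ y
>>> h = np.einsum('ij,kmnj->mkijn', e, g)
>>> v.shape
(3, 5)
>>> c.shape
(5, 5)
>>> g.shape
(11, 11, 11, 7)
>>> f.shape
(11, 11, 11, 2)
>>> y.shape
(2, 7)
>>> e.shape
(13, 7)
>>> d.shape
(2, 5, 11, 11, 11)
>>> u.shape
(19, 7)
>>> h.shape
(11, 11, 13, 7, 11)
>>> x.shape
(11, 11, 5, 13, 7)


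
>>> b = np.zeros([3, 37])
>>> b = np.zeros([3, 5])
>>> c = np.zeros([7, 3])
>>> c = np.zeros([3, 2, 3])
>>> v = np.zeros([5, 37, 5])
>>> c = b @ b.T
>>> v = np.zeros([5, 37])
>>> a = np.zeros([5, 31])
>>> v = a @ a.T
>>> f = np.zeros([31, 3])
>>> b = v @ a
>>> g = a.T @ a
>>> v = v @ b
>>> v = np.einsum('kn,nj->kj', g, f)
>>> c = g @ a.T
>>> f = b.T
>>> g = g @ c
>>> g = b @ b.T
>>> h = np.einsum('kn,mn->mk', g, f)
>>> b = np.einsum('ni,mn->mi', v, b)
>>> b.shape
(5, 3)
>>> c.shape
(31, 5)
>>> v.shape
(31, 3)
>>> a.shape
(5, 31)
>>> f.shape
(31, 5)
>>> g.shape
(5, 5)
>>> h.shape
(31, 5)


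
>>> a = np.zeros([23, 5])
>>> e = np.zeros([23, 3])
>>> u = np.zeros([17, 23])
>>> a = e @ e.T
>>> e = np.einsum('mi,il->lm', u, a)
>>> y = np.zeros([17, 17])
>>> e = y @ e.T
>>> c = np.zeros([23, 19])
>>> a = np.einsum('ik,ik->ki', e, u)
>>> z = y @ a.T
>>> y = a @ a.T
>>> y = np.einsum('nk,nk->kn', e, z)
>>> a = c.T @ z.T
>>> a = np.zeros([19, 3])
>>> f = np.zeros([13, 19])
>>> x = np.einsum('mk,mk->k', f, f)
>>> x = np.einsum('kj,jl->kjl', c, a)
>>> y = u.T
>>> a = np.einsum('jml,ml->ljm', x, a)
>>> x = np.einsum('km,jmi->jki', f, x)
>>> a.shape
(3, 23, 19)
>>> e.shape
(17, 23)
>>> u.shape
(17, 23)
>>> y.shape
(23, 17)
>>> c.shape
(23, 19)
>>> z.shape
(17, 23)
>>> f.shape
(13, 19)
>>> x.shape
(23, 13, 3)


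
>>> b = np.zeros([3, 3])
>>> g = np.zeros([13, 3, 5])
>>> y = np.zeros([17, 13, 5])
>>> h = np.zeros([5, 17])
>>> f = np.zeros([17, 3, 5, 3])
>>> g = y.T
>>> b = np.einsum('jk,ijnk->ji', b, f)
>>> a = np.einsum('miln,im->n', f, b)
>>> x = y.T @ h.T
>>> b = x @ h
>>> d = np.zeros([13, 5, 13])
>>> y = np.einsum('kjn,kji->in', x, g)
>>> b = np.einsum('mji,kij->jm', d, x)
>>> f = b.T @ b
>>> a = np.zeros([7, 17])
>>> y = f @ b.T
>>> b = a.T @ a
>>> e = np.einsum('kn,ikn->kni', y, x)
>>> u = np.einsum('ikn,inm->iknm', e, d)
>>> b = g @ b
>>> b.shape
(5, 13, 17)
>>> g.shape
(5, 13, 17)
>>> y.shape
(13, 5)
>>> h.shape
(5, 17)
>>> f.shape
(13, 13)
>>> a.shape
(7, 17)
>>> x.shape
(5, 13, 5)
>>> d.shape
(13, 5, 13)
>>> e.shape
(13, 5, 5)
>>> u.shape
(13, 5, 5, 13)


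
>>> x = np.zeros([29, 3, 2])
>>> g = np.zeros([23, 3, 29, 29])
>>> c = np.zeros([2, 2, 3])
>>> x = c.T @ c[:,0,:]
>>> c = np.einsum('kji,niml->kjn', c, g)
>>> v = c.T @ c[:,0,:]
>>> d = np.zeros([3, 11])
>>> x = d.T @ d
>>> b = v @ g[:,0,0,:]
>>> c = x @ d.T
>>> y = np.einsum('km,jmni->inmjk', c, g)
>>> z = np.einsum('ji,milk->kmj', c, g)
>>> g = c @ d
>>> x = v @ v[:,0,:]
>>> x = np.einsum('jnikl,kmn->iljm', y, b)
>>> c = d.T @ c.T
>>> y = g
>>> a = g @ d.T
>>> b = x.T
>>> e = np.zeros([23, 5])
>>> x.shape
(3, 11, 29, 2)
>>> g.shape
(11, 11)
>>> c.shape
(11, 11)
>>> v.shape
(23, 2, 23)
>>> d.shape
(3, 11)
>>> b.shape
(2, 29, 11, 3)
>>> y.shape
(11, 11)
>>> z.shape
(29, 23, 11)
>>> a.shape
(11, 3)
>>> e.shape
(23, 5)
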